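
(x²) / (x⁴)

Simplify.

x^(-2)

Quotient: (x^-2)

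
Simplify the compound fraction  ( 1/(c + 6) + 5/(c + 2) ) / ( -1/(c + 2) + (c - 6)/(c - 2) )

(6*c**2 + 20*c - 64)/(c**3 + c**2 - 40*c - 60)

Numerator: 1/(c + 6) + 5/(c + 2) = (6*c + 32)/(c**2 + 8*c + 12)
Denominator: -1/(c + 2) + (c - 6)/(c - 2) = (c**2 - 5*c - 10)/(c**2 - 4)
Divide: ((6*c + 32)/(c**2 + 8*c + 12)) · ((c**2 - 4)/(c**2 - 5*c - 10)) = (6*c**2 + 20*c - 64)/(c**3 + c**2 - 40*c - 60)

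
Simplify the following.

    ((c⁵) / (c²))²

Inside the bracket: c³
Raise to the power 2: c⁶

c⁶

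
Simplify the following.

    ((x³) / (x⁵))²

x^(-4)

Inside the bracket: (x^-2)
Raise to the power 2: (x^-4)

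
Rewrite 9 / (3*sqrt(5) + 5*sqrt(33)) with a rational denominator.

Multiply numerator and denominator by -5*sqrt(33) + 3*sqrt(5).
Denominator becomes -780; numerator becomes -45*sqrt(33) + 27*sqrt(5).

(-9*sqrt(5) + 15*sqrt(33))/260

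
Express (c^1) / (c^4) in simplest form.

c^(-3)

Quotient: (c^-3)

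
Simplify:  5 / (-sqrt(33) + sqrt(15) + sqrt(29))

Group as (sqrt(15) + sqrt(29)) - sqrt(33); multiply by (sqrt(15) + sqrt(29)) + sqrt(33), then rationalise the remaining surd.

(-55*sqrt(33) + 95*sqrt(29) + 235*sqrt(15) + 30*sqrt(1595))/1619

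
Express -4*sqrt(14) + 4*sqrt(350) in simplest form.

16*sqrt(14)

4*sqrt(14) = 4*sqrt(14); 4*sqrt(350) = 20*sqrt(14)
Combine: (-4 + 20)·sqrt(14) = 16*sqrt(14)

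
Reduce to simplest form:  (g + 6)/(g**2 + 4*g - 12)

1/(g - 2)

Factor: g**2 + 4*g - 12 = (g + 6)*(g - 2)
Cancel the common factor (g + 6).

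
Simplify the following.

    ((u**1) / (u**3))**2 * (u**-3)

u**(-7)

Inside the bracket: (u**-2)
Raise to the power 2: (u**-4)
Multiply by (u**-3): add exponents.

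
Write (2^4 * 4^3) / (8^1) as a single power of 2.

2^4 = 2^4; 4^3 = 2^6; 8^1 = 2^3
Combine exponents: 2^7

2^7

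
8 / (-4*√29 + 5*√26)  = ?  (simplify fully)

Multiply numerator and denominator by 4*√29 + 5*√26.
Denominator becomes 186; numerator becomes 32*√29 + 40*√26.

(16*√29 + 20*√26)/93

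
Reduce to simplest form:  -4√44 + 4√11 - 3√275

-19*√11

4√44 = 8*√11; 4√11 = 4*√11; 3√275 = 15*√11
Combine: (-8 + 4 - 15)·√11 = -19*√11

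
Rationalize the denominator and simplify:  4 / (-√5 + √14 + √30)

Group as (√14 + √30) - √5; multiply by (√14 + √30) + √5, then rationalise the remaining surd.

(-156*√5 - 44*√30 + 84*√14 + 80*√21)/159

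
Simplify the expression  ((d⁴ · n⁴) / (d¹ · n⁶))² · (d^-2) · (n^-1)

d⁴/n⁵

Inside the bracket: d³ · (n^-2)
Raise to the power 2: d⁶ · (n^-4)
Multiply by (d^-2) · (n^-1): add exponents.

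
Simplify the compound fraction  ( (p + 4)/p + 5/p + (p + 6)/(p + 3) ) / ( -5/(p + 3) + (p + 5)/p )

(2*p**2 + 18*p + 27)/(p**2 + 3*p + 15)

Numerator: (p + 4)/p + 5/p + (p + 6)/(p + 3) = (2*p**2 + 18*p + 27)/(p**2 + 3*p)
Denominator: -5/(p + 3) + (p + 5)/p = (p**2 + 3*p + 15)/(p**2 + 3*p)
Divide: ((2*p**2 + 18*p + 27)/(p**2 + 3*p)) · ((p**2 + 3*p)/(p**2 + 3*p + 15)) = (2*p**2 + 18*p + 27)/(p**2 + 3*p + 15)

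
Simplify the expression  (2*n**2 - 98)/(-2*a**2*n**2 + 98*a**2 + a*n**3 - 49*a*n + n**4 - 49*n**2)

Factor: 2*n**2 - 98 = 2*(n + 7)*(n - 7);  -2*a**2*n**2 + 98*a**2 + a*n**3 - 49*a*n + n**4 - 49*n**2 = (n + 7)*(2*a + n)*(-a + n)*(n - 7)
Cancel the common factors (n - 7), (n + 7).

-2/(2*a**2 - a*n - n**2)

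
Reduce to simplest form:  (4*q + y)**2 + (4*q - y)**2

32*q**2 + 2*y**2

Write as f((4*q),y) + f((4*q),-y) and expand.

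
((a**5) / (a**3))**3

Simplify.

a**6

Inside the bracket: a**2
Raise to the power 3: a**6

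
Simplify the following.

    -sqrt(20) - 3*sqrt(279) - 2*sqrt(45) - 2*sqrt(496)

-17*sqrt(31) - 8*sqrt(5)

sqrt(20) = 2*sqrt(5); 3*sqrt(279) = 9*sqrt(31); 2*sqrt(45) = 6*sqrt(5); 2*sqrt(496) = 8*sqrt(31)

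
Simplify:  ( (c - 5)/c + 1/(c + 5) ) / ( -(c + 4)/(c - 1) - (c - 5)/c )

(-c^3 + 26*c - 25)/(2*c^3 + 8*c^2 - 5*c + 25)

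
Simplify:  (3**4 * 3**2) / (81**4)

3**4 = 3**4; 3**2 = 3**2; 81**4 = 3**16
Combine exponents: 3**(-10)

3**(-10)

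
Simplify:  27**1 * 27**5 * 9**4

3**26

27**1 = 3**3; 27**5 = 3**15; 9**4 = 3**8
Combine exponents: 3**26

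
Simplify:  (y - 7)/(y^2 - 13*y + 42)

1/(y - 6)

Factor: y^2 - 13*y + 42 = (y - 6)*(y - 7)
Cancel the common factor (y - 7).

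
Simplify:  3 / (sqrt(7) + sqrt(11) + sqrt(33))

Group as (sqrt(7) + sqrt(33)) + sqrt(11); multiply by (sqrt(7) + sqrt(33)) - sqrt(11), then rationalise the remaining surd.

(-66*sqrt(21) - 45*sqrt(33) + 87*sqrt(11) + 111*sqrt(7))/83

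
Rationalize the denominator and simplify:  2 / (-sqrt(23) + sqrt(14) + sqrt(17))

Group as (sqrt(14) + sqrt(17)) - sqrt(23); multiply by (sqrt(14) + sqrt(17)) + sqrt(23), then rationalise the remaining surd.

(-4*sqrt(23) + 10*sqrt(17) + 13*sqrt(14) + sqrt(5474))/222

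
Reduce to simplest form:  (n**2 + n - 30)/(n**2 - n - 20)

(n + 6)/(n + 4)

Factor: n**2 + n - 30 = (n + 6)*(n - 5);  n**2 - n - 20 = (n - 5)*(n + 4)
Cancel the common factor (n - 5).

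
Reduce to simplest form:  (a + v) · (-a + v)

-a² + v²

Pair the conjugate factors: (v+a)(v-a) = -a² + v².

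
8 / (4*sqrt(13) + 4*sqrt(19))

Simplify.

Multiply numerator and denominator by -4*sqrt(13) + 4*sqrt(19).
Denominator becomes 96; numerator becomes -32*sqrt(13) + 32*sqrt(19).

(-sqrt(13) + sqrt(19))/3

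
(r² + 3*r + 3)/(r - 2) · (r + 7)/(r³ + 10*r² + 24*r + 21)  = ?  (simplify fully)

1/(r - 2)

Factor: r³ + 10*r² + 24*r + 21 = (r + 7)·(r² + 3*r + 3)
Cancel the common factors (r² + 3*r + 3), (r + 7).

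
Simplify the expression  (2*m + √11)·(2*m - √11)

4*m² - 11

Difference of squares with P = 2*m, Q = √11.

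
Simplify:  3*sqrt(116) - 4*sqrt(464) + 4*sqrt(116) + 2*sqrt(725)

3*sqrt(116) = 6*sqrt(29); 4*sqrt(464) = 16*sqrt(29); 4*sqrt(116) = 8*sqrt(29); 2*sqrt(725) = 10*sqrt(29)
Combine: (6 - 16 + 8 + 10)·sqrt(29) = 8*sqrt(29)

8*sqrt(29)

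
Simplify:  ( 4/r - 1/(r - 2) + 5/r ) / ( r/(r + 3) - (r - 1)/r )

(-8*r^2 - 6*r + 54)/(2*r^2 - 7*r + 6)

Numerator: 4/r - 1/(r - 2) + 5/r = (8*r - 18)/(r^2 - 2*r)
Denominator: r/(r + 3) - (r - 1)/r = (-2*r + 3)/(r^2 + 3*r)
Divide: ((8*r - 18)/(r^2 - 2*r)) · ((r^2 + 3*r)/(-2*r + 3)) = (-8*r^2 - 6*r + 54)/(2*r^2 - 7*r + 6)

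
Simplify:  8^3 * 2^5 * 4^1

2^16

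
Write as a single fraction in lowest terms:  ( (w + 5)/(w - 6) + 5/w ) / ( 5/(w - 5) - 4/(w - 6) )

(w³ + 5*w² - 80*w + 150)/(w² - 10*w)

Numerator: (w + 5)/(w - 6) + 5/w = (w² + 10*w - 30)/(w² - 6*w)
Denominator: 5/(w - 5) - 4/(w - 6) = (w - 10)/(w² - 11*w + 30)
Divide: ((w² + 10*w - 30)/(w² - 6*w)) · ((w² - 11*w + 30)/(w - 10)) = (w³ + 5*w² - 80*w + 150)/(w² - 10*w)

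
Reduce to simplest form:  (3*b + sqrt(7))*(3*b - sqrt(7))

Product of conjugates: (P+Q)(P-Q) = P^2 - Q^2.

9*b^2 - 7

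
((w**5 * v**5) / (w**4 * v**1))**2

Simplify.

v**8*w**2

Inside the bracket: w**1 * v**4
Raise to the power 2: w**2 * v**8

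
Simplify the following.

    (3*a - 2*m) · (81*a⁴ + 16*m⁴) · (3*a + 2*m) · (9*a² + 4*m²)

6561*a⁸ - 256*m⁸

Telescope via difference of squares: ((3*a)+(2*m))((3*a)-(2*m)) = 9*a² - 4*m², then repeat with the next factor.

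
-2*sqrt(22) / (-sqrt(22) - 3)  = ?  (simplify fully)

(-6*sqrt(22) + 44)/13

Multiply numerator and denominator by -3 + sqrt(22).
Denominator becomes -13; numerator becomes -44 + 6*sqrt(22).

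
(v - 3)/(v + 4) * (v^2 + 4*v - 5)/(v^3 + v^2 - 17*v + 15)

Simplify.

Factor: v^2 + 4*v - 5 = (v - 1)*(v + 5);  v^3 + v^2 - 17*v + 15 = (v - 3)*(v + 5)*(v - 1)
Cancel the common factors (v - 1), (v - 3), (v + 5).

1/(v + 4)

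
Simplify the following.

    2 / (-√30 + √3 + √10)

(-34*√30 - 46*√10 - 74*√3 - 120)/169

Group as (√3 + √10) - √30; multiply by (√3 + √10) + √30, then rationalise the remaining surd.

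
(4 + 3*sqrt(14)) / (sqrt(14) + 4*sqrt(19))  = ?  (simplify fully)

(-21 - 2*sqrt(14) + 8*sqrt(19) + 6*sqrt(266))/145

Multiply numerator and denominator by -4*sqrt(19) + sqrt(14).
Denominator becomes -290; numerator becomes -12*sqrt(266) - 16*sqrt(19) + 4*sqrt(14) + 42.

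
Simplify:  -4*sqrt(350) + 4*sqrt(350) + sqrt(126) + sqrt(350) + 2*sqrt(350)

18*sqrt(14)

4*sqrt(350) = 20*sqrt(14); 4*sqrt(350) = 20*sqrt(14); sqrt(126) = 3*sqrt(14); sqrt(350) = 5*sqrt(14); 2*sqrt(350) = 10*sqrt(14)
Combine: (-20 + 20 + 3 + 5 + 10)·sqrt(14) = 18*sqrt(14)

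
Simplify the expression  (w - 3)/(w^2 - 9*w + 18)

1/(w - 6)

Factor: w^2 - 9*w + 18 = (w - 3)*(w - 6)
Cancel the common factor (w - 3).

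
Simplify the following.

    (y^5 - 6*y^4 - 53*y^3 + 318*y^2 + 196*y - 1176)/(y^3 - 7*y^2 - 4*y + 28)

Factor: y^5 - 6*y^4 - 53*y^3 + 318*y^2 + 196*y - 1176 = (y + 2)*(y - 2)*(y - 6)*(y - 7)*(y + 7);  y^3 - 7*y^2 - 4*y + 28 = (y + 2)*(y - 7)*(y - 2)
Cancel the common factors (y + 2), (y - 7), (y - 2).

y^2 + y - 42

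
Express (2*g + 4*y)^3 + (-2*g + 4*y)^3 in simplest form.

96*g^2*y + 128*y^3

Write as f((4*y),(2*g)) + f((4*y),-(2*g)) and expand.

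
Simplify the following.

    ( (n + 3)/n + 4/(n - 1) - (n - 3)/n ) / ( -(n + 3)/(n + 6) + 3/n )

(-10*n^2 - 54*n + 36)/(n^3 - n^2 - 18*n + 18)

Numerator: (n + 3)/n + 4/(n - 1) - (n - 3)/n = (10*n - 6)/(n^2 - n)
Denominator: -(n + 3)/(n + 6) + 3/n = (-n^2 + 18)/(n^2 + 6*n)
Divide: ((10*n - 6)/(n^2 - n)) · ((n^2 + 6*n)/(-n^2 + 18)) = (-10*n^2 - 54*n + 36)/(n^3 - n^2 - 18*n + 18)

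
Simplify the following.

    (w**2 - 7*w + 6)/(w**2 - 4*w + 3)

(w - 6)/(w - 3)

Factor: w**2 - 7*w + 6 = (w - 6)*(w - 1);  w**2 - 4*w + 3 = (w - 3)*(w - 1)
Cancel the common factor (w - 1).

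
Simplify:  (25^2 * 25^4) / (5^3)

25^2 = 5^4; 25^4 = 5^8; 5^3 = 5^3
Combine exponents: 5^9

5^9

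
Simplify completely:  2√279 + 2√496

2√279 = 6*√31; 2√496 = 8*√31
Combine: (6 + 8)·√31 = 14*√31

14*√31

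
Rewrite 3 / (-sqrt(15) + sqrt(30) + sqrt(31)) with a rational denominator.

Group as (sqrt(30) + sqrt(31)) - sqrt(15); multiply by (sqrt(30) + sqrt(31)) + sqrt(15), then rationalise the remaining surd.

(-69*sqrt(15) + 21*sqrt(31) + 24*sqrt(30) + 45*sqrt(62))/802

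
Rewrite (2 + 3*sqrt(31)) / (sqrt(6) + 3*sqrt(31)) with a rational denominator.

Multiply numerator and denominator by -sqrt(6) + 3*sqrt(31).
Denominator becomes 273; numerator becomes -3*sqrt(186) - 2*sqrt(6) + 6*sqrt(31) + 279.

(-3*sqrt(186) - 2*sqrt(6) + 6*sqrt(31) + 279)/273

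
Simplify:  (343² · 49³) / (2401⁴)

343² = 7^6; 49³ = 7^6; 2401⁴ = 7^16
Combine exponents: 7^(-4)

7^(-4)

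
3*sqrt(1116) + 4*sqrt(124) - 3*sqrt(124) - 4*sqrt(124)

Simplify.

12*sqrt(31)

3*sqrt(1116) = 18*sqrt(31); 4*sqrt(124) = 8*sqrt(31); 3*sqrt(124) = 6*sqrt(31); 4*sqrt(124) = 8*sqrt(31)
Combine: (18 + 8 - 6 - 8)·sqrt(31) = 12*sqrt(31)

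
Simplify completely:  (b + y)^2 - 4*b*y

(b - y)^2

Expanding gives b^2 - 2*b*y + y^2, a perfect square.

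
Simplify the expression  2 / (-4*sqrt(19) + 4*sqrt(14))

(-sqrt(19) - sqrt(14))/10

Multiply numerator and denominator by 4*sqrt(14) + 4*sqrt(19).
Denominator becomes -80; numerator becomes 8*sqrt(14) + 8*sqrt(19).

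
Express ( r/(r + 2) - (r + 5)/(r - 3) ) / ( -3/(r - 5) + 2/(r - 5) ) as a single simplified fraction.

Numerator: r/(r + 2) - (r + 5)/(r - 3) = (-10*r - 10)/(r^2 - r - 6)
Denominator: -3/(r - 5) + 2/(r - 5) = -1/(r - 5)
Divide: ((-10*r - 10)/(r^2 - r - 6)) · (-r + 5) = (10*r^2 - 40*r - 50)/(r^2 - r - 6)

(10*r^2 - 40*r - 50)/(r^2 - r - 6)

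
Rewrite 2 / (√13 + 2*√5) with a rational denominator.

Multiply numerator and denominator by -√13 + 2*√5.
Denominator becomes 7; numerator becomes -2*√13 + 4*√5.

(-2*√13 + 4*√5)/7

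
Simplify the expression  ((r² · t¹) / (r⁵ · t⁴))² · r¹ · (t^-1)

Inside the bracket: (r^-3) · (t^-3)
Raise to the power 2: (r^-6) · (t^-6)
Multiply by r¹ · (t^-1): add exponents.

1/(r⁵*t⁷)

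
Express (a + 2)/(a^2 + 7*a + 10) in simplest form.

Factor: a^2 + 7*a + 10 = (a + 2)*(a + 5)
Cancel the common factor (a + 2).

1/(a + 5)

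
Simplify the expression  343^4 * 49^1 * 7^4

343^4 = 7^12; 49^1 = 7^2; 7^4 = 7^4
Combine exponents: 7^18

7^18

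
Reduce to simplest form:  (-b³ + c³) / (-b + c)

c^3 - b^3 = (-b + c)(b² + b*c + c²).

b² + b*c + c²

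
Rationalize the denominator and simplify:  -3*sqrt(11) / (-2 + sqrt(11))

(-33 - 6*sqrt(11))/7

Multiply numerator and denominator by -sqrt(11) - 2.
Denominator becomes -7; numerator becomes 6*sqrt(11) + 33.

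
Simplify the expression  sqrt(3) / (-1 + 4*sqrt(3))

(sqrt(3) + 12)/47

Multiply numerator and denominator by -4*sqrt(3) - 1.
Denominator becomes -47; numerator becomes -12 - sqrt(3).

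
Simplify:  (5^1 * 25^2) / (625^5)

5^(-15)

5^1 = 5^1; 25^2 = 5^4; 625^5 = 5^20
Combine exponents: 5^(-15)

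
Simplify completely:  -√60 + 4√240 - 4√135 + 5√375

27*√15

√60 = 2*√15; 4√240 = 16*√15; 4√135 = 12*√15; 5√375 = 25*√15
Combine: (-2 + 16 - 12 + 25)·√15 = 27*√15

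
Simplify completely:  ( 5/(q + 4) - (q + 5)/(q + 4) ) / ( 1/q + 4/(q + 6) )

(-q^3 - 6*q^2)/(5*q^2 + 26*q + 24)

Numerator: 5/(q + 4) - (q + 5)/(q + 4) = -q/(q + 4)
Denominator: 1/q + 4/(q + 6) = (5*q + 6)/(q^2 + 6*q)
Divide: (-q/(q + 4)) · ((q^2 + 6*q)/(5*q + 6)) = (-q^3 - 6*q^2)/(5*q^2 + 26*q + 24)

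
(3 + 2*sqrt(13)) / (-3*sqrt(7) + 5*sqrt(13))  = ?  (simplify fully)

Multiply numerator and denominator by 3*sqrt(7) + 5*sqrt(13).
Denominator becomes 262; numerator becomes 9*sqrt(7) + 15*sqrt(13) + 6*sqrt(91) + 130.

(9*sqrt(7) + 15*sqrt(13) + 6*sqrt(91) + 130)/262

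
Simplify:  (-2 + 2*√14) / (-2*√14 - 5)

Multiply numerator and denominator by -5 + 2*√14.
Denominator becomes -31; numerator becomes -14*√14 + 66.

(-66 + 14*√14)/31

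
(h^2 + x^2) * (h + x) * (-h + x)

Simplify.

-h^4 + x^4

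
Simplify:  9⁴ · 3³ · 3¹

3^12

9⁴ = 3^8; 3³ = 3^3; 3¹ = 3^1
Combine exponents: 3^12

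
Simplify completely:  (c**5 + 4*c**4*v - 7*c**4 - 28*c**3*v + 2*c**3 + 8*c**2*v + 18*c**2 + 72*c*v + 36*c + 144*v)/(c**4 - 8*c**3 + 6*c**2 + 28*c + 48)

(c**2 + 4*c*v - 3*c - 12*v)/(c - 4)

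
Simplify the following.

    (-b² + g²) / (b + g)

-b + g

Factor g^2 - b^2 and cancel (b + g).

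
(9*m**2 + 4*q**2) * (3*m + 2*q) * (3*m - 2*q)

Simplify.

Telescope via difference of squares: ((3*m)+(2*q))((3*m)-(2*q)) = 9*m**2 - 4*q**2, then repeat with the next factor.

81*m**4 - 16*q**4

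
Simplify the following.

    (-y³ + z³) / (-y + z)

Apply the difference-of-cubes factorisation and cancel (-y + z).

y² + y*z + z²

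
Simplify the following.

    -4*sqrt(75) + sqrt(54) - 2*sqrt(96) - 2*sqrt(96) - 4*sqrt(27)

4*sqrt(75) = 20*sqrt(3); sqrt(54) = 3*sqrt(6); 2*sqrt(96) = 8*sqrt(6); 2*sqrt(96) = 8*sqrt(6); 4*sqrt(27) = 12*sqrt(3)

-32*sqrt(3) - 13*sqrt(6)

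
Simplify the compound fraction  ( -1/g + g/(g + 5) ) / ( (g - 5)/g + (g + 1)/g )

Numerator: -1/g + g/(g + 5) = (g^2 - g - 5)/(g^2 + 5*g)
Denominator: (g - 5)/g + (g + 1)/g = (2*g - 4)/g
Divide: ((g^2 - g - 5)/(g^2 + 5*g)) · (g/(2*g - 4)) = (g^2 - g - 5)/(2*g^2 + 6*g - 20)

(g^2 - g - 5)/(2*g^2 + 6*g - 20)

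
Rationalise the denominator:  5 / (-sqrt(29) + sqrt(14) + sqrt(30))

(-15*sqrt(29) + 13*sqrt(30) + 45*sqrt(14) + 4*sqrt(3045))/291

Group as (sqrt(14) + sqrt(30)) - sqrt(29); multiply by (sqrt(14) + sqrt(30)) + sqrt(29), then rationalise the remaining surd.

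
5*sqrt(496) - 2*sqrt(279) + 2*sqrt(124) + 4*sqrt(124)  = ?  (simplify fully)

26*sqrt(31)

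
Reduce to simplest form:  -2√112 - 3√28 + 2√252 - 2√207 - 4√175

2√112 = 8*√7; 3√28 = 6*√7; 2√252 = 12*√7; 2√207 = 6*√23; 4√175 = 20*√7

-22*√7 - 6*√23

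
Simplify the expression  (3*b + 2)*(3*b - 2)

9*b^2 - 4

(3*b)^2 - (2)^2 = 9*b^2 - 4.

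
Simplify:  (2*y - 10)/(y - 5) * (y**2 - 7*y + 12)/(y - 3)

2*y - 8

Factor: 2*y - 10 = 2*(y - 5);  y**2 - 7*y + 12 = (y - 3)*(y - 4)
Cancel the common factors (y - 3), (y - 5).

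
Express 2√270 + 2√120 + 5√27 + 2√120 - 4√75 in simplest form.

2√270 = 6*√30; 2√120 = 4*√30; 5√27 = 15*√3; 2√120 = 4*√30; 4√75 = 20*√3

-5*√3 + 14*√30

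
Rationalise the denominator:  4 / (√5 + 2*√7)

Multiply numerator and denominator by -2*√7 + √5.
Denominator becomes -23; numerator becomes -8*√7 + 4*√5.

(-4*√5 + 8*√7)/23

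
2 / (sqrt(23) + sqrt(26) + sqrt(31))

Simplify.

Group as (sqrt(23) + sqrt(31)) + sqrt(26); multiply by (sqrt(23) + sqrt(31)) - sqrt(26), then rationalise the remaining surd.

(-sqrt(18538) + 9*sqrt(31) + 14*sqrt(26) + 17*sqrt(23))/517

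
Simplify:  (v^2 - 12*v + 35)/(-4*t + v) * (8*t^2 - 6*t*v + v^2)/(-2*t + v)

v^2 - 12*v + 35

Factor: v^2 - 12*v + 35 = (v - 5)*(v - 7);  8*t^2 - 6*t*v + v^2 = (-4*t + v)*(-2*t + v)
Cancel the common factors (-2*t + v), (-4*t + v).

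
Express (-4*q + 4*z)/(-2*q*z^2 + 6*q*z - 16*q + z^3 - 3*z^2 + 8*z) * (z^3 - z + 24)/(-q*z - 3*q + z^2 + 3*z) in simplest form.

4/(-2*q + z)

Factor: -4*q + 4*z = 4*(-q + z);  -2*q*z^2 + 6*q*z - 16*q + z^3 - 3*z^2 + 8*z = (z^2 - 3*z + 8)*(-2*q + z);  z^3 - z + 24 = (z^2 - 3*z + 8)*(z + 3);  -q*z - 3*q + z^2 + 3*z = (-q + z)*(z + 3)
Cancel the common factors (z^2 - 3*z + 8), (z + 3), (-q + z).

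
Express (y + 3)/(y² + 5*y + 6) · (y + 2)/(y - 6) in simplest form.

Factor: y² + 5*y + 6 = (y + 2)·(y + 3)
Cancel the common factors (y + 3), (y + 2).

1/(y - 6)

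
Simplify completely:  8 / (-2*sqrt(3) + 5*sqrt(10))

Multiply numerator and denominator by 2*sqrt(3) + 5*sqrt(10).
Denominator becomes 238; numerator becomes 16*sqrt(3) + 40*sqrt(10).

(8*sqrt(3) + 20*sqrt(10))/119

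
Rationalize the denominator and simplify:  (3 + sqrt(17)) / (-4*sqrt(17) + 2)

(-37 - 7*sqrt(17))/134

Multiply numerator and denominator by 2 + 4*sqrt(17).
Denominator becomes -268; numerator becomes 14*sqrt(17) + 74.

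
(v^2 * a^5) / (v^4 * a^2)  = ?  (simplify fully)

a^3/v^2

Quotient: (v^-2) * a^3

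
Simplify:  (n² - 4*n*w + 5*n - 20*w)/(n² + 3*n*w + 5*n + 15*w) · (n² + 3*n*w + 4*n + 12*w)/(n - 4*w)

n + 4

Factor: n² - 4*n*w + 5*n - 20*w = (n + 5)·(n - 4*w);  n² + 3*n*w + 5*n + 15*w = (n + 5)·(n + 3*w);  n² + 3*n*w + 4*n + 12*w = (n + 3*w)·(n + 4)
Cancel the common factors (n + 5), (n - 4*w), (n + 3*w).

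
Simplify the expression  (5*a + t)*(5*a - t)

(5*a)**2 - (t)**2 = 25*a**2 - t**2.

25*a**2 - t**2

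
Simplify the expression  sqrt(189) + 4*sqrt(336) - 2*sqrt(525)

9*sqrt(21)

sqrt(189) = 3*sqrt(21); 4*sqrt(336) = 16*sqrt(21); 2*sqrt(525) = 10*sqrt(21)
Combine: (3 + 16 - 10)·sqrt(21) = 9*sqrt(21)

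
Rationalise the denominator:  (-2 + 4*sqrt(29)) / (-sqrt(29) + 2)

Multiply numerator and denominator by 2 + sqrt(29).
Denominator becomes -25; numerator becomes 6*sqrt(29) + 112.

(-112 - 6*sqrt(29))/25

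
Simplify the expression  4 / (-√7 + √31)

Multiply numerator and denominator by √7 + √31.
Denominator becomes 24; numerator becomes 4*√7 + 4*√31.

(√7 + √31)/6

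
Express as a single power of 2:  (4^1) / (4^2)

4^1 = 2^2; 4^2 = 2^4
Combine exponents: 2^(-2)

2^(-2)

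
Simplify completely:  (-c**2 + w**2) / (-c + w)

c + w

-c**2 + w**2 factors as (-c + w)*(c + w).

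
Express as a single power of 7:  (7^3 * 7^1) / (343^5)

7^3 = 7^3; 7^1 = 7^1; 343^5 = 7^15
Combine exponents: 7^(-11)

7^(-11)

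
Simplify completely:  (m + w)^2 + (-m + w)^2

2*m^2 + 2*w^2

Write as f(w,m) + f(w,-m) and expand.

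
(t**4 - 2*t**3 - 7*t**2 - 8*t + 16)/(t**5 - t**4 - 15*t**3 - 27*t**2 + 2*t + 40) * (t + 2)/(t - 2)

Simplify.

(t - 4)/(t**2 - 7*t + 10)

Factor: t**4 - 2*t**3 - 7*t**2 - 8*t + 16 = (t - 4)*(t - 1)*(t**2 + 3*t + 4);  t**5 - t**4 - 15*t**3 - 27*t**2 + 2*t + 40 = (t + 2)*(t**2 + 3*t + 4)*(t - 5)*(t - 1)
Cancel the common factors (t**2 + 3*t + 4), (t + 2), (t - 1).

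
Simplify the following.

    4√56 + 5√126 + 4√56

4√56 = 8*√14; 5√126 = 15*√14; 4√56 = 8*√14
Combine: (8 + 15 + 8)·√14 = 31*√14

31*√14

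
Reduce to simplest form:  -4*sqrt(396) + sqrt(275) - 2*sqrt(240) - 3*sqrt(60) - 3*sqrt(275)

4*sqrt(396) = 24*sqrt(11); sqrt(275) = 5*sqrt(11); 2*sqrt(240) = 8*sqrt(15); 3*sqrt(60) = 6*sqrt(15); 3*sqrt(275) = 15*sqrt(11)

-34*sqrt(11) - 14*sqrt(15)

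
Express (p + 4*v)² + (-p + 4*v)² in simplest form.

Binomially expand both and collect terms in (4*v), p.

2*p² + 32*v²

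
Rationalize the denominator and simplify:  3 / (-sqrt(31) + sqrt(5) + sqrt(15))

(33*sqrt(31) + 63*sqrt(15) + 123*sqrt(5) + 30*sqrt(93))/179

Group as (sqrt(5) + sqrt(15)) - sqrt(31); multiply by (sqrt(5) + sqrt(15)) + sqrt(31), then rationalise the remaining surd.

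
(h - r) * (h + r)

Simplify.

Pair the conjugate factors: (h+r)(h-r) = h^2 - r^2.

h^2 - r^2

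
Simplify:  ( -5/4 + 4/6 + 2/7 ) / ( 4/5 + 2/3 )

Numerator: -5/4 + 4/6 + 2/7 = -25/84
Denominator: 4/5 + 2/3 = 22/15
Divide: (-25/84) · (15/22) = -125/616

-125/616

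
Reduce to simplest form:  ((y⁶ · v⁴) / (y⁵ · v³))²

v²*y²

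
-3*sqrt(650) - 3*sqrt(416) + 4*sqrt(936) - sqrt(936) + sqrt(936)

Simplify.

3*sqrt(650) = 15*sqrt(26); 3*sqrt(416) = 12*sqrt(26); 4*sqrt(936) = 24*sqrt(26); sqrt(936) = 6*sqrt(26); sqrt(936) = 6*sqrt(26)
Combine: (-15 - 12 + 24 - 6 + 6)·sqrt(26) = -3*sqrt(26)

-3*sqrt(26)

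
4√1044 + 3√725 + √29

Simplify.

40*√29

4√1044 = 24*√29; 3√725 = 15*√29; √29 = √29
Combine: (24 + 15 + 1)·√29 = 40*√29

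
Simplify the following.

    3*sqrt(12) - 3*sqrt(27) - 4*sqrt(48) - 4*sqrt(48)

3*sqrt(12) = 6*sqrt(3); 3*sqrt(27) = 9*sqrt(3); 4*sqrt(48) = 16*sqrt(3); 4*sqrt(48) = 16*sqrt(3)
Combine: (6 - 9 - 16 - 16)·sqrt(3) = -35*sqrt(3)

-35*sqrt(3)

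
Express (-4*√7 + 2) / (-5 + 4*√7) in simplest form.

(-34 - 4*√7)/29

Multiply numerator and denominator by -4*√7 - 5.
Denominator becomes -87; numerator becomes 12*√7 + 102.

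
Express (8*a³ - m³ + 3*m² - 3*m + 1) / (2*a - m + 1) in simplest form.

(2*a)^3 - (m - 1)^3 = (2*a - m + 1)(4*a² + 2*a*m - 2*a + m² - 2*m + 1).

4*a² + 2*a*m - 2*a + m² - 2*m + 1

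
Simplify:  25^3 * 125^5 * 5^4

25^3 = 5^6; 125^5 = 5^15; 5^4 = 5^4
Combine exponents: 5^25

5^25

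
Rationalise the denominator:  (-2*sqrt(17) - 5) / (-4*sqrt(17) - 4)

Multiply numerator and denominator by -4 + 4*sqrt(17).
Denominator becomes -256; numerator becomes -116 - 12*sqrt(17).

(3*sqrt(17) + 29)/64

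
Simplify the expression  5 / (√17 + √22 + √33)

(-11*√102 + 3*√33 + 14*√22 + 19*√17)/146

Group as (√22 + √33) + √17; multiply by (√22 + √33) - √17, then rationalise the remaining surd.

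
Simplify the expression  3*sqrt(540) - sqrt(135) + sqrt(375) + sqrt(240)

3*sqrt(540) = 18*sqrt(15); sqrt(135) = 3*sqrt(15); sqrt(375) = 5*sqrt(15); sqrt(240) = 4*sqrt(15)
Combine: (18 - 3 + 5 + 4)·sqrt(15) = 24*sqrt(15)

24*sqrt(15)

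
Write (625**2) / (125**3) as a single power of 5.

5**(-1)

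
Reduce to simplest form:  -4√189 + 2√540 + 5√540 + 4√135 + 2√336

-4*√21 + 54*√15

4√189 = 12*√21; 2√540 = 12*√15; 5√540 = 30*√15; 4√135 = 12*√15; 2√336 = 8*√21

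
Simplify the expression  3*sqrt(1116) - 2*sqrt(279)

3*sqrt(1116) = 18*sqrt(31); 2*sqrt(279) = 6*sqrt(31)
Combine: (18 - 6)·sqrt(31) = 12*sqrt(31)

12*sqrt(31)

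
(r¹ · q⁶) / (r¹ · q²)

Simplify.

q⁴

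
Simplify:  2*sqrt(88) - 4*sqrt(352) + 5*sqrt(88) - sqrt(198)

-5*sqrt(22)

2*sqrt(88) = 4*sqrt(22); 4*sqrt(352) = 16*sqrt(22); 5*sqrt(88) = 10*sqrt(22); sqrt(198) = 3*sqrt(22)
Combine: (4 - 16 + 10 - 3)·sqrt(22) = -5*sqrt(22)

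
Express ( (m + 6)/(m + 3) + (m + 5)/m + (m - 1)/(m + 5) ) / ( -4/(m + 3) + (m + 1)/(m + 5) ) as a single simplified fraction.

(3*m³ + 26*m² + 82*m + 75)/(m³ - 17*m)

Numerator: (m + 6)/(m + 3) + (m + 5)/m + (m - 1)/(m + 5) = (3*m³ + 26*m² + 82*m + 75)/(m³ + 8*m² + 15*m)
Denominator: -4/(m + 3) + (m + 1)/(m + 5) = (m² - 17)/(m² + 8*m + 15)
Divide: ((3*m³ + 26*m² + 82*m + 75)/(m³ + 8*m² + 15*m)) · ((m² + 8*m + 15)/(m² - 17)) = (3*m³ + 26*m² + 82*m + 75)/(m³ - 17*m)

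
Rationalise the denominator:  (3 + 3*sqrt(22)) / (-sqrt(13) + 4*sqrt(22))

(sqrt(13) + sqrt(286) + 4*sqrt(22) + 88)/113

Multiply numerator and denominator by sqrt(13) + 4*sqrt(22).
Denominator becomes 339; numerator becomes 3*sqrt(13) + 3*sqrt(286) + 12*sqrt(22) + 264.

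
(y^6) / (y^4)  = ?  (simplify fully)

y^2

Quotient: y^2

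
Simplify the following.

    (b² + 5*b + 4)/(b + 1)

Factor: b² + 5*b + 4 = (b + 4)·(b + 1)
Cancel the common factor (b + 1).

b + 4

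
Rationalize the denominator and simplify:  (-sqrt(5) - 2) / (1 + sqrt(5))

Multiply numerator and denominator by -sqrt(5) + 1.
Denominator becomes -4; numerator becomes sqrt(5) + 3.

(-3 - sqrt(5))/4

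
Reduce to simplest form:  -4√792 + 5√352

4√792 = 24*√22; 5√352 = 20*√22
Combine: (-24 + 20)·√22 = -4*√22

-4*√22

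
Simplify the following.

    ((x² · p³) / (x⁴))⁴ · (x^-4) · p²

p^14/x^12

Inside the bracket: (x^-2) · p³
Raise to the power 4: (x^-8) · p^12
Multiply by (x^-4) · p²: add exponents.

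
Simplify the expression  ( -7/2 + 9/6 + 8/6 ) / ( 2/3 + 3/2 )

Numerator: -7/2 + 9/6 + 8/6 = -2/3
Denominator: 2/3 + 3/2 = 13/6
Divide: (-2/3) · (6/13) = -4/13

-4/13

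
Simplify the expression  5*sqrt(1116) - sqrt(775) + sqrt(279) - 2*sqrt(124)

24*sqrt(31)

5*sqrt(1116) = 30*sqrt(31); sqrt(775) = 5*sqrt(31); sqrt(279) = 3*sqrt(31); 2*sqrt(124) = 4*sqrt(31)
Combine: (30 - 5 + 3 - 4)·sqrt(31) = 24*sqrt(31)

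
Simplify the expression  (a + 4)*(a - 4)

a^2 - 16

(a)^2 - (4)^2 = a^2 - 16.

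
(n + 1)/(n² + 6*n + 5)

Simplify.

1/(n + 5)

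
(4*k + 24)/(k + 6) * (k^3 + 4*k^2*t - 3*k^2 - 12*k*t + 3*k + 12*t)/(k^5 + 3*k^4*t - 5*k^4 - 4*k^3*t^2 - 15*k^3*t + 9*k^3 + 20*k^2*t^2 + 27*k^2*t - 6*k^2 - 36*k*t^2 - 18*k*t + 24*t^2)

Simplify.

Factor: 4*k + 24 = 4*(k + 6);  k^3 + 4*k^2*t - 3*k^2 - 12*k*t + 3*k + 12*t = (k^2 - 3*k + 3)*(k + 4*t);  k^5 + 3*k^4*t - 5*k^4 - 4*k^3*t^2 - 15*k^3*t + 9*k^3 + 20*k^2*t^2 + 27*k^2*t - 6*k^2 - 36*k*t^2 - 18*k*t + 24*t^2 = (k - t)*(k^2 - 3*k + 3)*(k + 4*t)*(k - 2)
Cancel the common factors (k^2 - 3*k + 3), (k + 6), (k + 4*t).

-4/(-k^2 + k*t + 2*k - 2*t)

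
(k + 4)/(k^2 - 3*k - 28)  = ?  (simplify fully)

1/(k - 7)

Factor: k^2 - 3*k - 28 = (k - 7)*(k + 4)
Cancel the common factor (k + 4).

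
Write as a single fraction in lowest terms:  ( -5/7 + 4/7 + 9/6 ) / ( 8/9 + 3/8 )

Numerator: -5/7 + 4/7 + 9/6 = 19/14
Denominator: 8/9 + 3/8 = 91/72
Divide: (19/14) · (72/91) = 684/637

684/637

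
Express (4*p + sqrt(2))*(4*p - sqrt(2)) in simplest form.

16*p^2 - 2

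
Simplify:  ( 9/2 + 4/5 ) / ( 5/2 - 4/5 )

53/17

Numerator: 9/2 + 4/5 = 53/10
Denominator: 5/2 - 4/5 = 17/10
Divide: (53/10) · (10/17) = 53/17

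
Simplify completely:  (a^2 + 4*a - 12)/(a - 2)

a + 6

Factor: a^2 + 4*a - 12 = (a + 6)*(a - 2)
Cancel the common factor (a - 2).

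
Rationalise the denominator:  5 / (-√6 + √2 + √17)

(-105*√2 - 20*√51 + 65*√6 + 45*√17)/33

Group as (√2 + √17) - √6; multiply by (√2 + √17) + √6, then rationalise the remaining surd.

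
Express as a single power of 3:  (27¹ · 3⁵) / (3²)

27¹ = 3^3; 3⁵ = 3^5; 3² = 3^2
Combine exponents: 3^6

3^6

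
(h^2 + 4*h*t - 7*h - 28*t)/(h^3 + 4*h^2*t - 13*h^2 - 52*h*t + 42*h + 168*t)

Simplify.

Factor: h^2 + 4*h*t - 7*h - 28*t = (h + 4*t)*(h - 7);  h^3 + 4*h^2*t - 13*h^2 - 52*h*t + 42*h + 168*t = (h - 7)*(h + 4*t)*(h - 6)
Cancel the common factors (h + 4*t), (h - 7).

1/(h - 6)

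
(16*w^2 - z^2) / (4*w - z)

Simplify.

16*w^2 - z^2 factors as -(-4*w + z)*(4*w + z).

4*w + z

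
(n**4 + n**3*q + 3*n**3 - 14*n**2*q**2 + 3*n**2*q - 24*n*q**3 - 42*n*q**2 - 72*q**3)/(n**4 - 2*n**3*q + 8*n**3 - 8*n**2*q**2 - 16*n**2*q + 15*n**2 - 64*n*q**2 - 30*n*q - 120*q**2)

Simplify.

(n + 3*q)/(n + 5)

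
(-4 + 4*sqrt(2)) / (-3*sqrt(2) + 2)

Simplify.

Multiply numerator and denominator by 2 + 3*sqrt(2).
Denominator becomes -14; numerator becomes -4*sqrt(2) + 16.

(-8 + 2*sqrt(2))/7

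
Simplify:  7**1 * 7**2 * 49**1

7**5

7**1 = 7**1; 7**2 = 7**2; 49**1 = 7**2
Combine exponents: 7**5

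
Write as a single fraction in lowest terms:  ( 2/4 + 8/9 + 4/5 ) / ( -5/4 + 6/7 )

-2758/495

Numerator: 2/4 + 8/9 + 4/5 = 197/90
Denominator: -5/4 + 6/7 = -11/28
Divide: (197/90) · (-28/11) = -2758/495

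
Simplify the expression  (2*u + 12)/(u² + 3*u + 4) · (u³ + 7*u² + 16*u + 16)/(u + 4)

2*u + 12

Factor: 2*u + 12 = 2·(u + 6);  u³ + 7*u² + 16*u + 16 = (u + 4)·(u² + 3*u + 4)
Cancel the common factors (u² + 3*u + 4), (u + 4).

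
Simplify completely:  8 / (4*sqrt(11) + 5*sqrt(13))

(-32*sqrt(11) + 40*sqrt(13))/149

Multiply numerator and denominator by -5*sqrt(13) + 4*sqrt(11).
Denominator becomes -149; numerator becomes -40*sqrt(13) + 32*sqrt(11).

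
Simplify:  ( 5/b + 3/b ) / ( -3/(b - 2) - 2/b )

(-8*b + 16)/(5*b - 4)

Numerator: 5/b + 3/b = 8/b
Denominator: -3/(b - 2) - 2/b = (-5*b + 4)/(b^2 - 2*b)
Divide: (8/b) · ((b^2 - 2*b)/(-5*b + 4)) = (-8*b + 16)/(5*b - 4)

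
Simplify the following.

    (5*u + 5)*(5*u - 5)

25*u^2 - 25

(5*u)^2 - (5)^2 = 25*u^2 - 25.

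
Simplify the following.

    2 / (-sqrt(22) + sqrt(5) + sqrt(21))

Group as (sqrt(5) + sqrt(21)) - sqrt(22); multiply by (sqrt(5) + sqrt(21)) + sqrt(22), then rationalise the remaining surd.

(-2*sqrt(22) + 3*sqrt(21) + 19*sqrt(5) + sqrt(2310))/101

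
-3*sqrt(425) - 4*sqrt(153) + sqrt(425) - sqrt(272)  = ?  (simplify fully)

3*sqrt(425) = 15*sqrt(17); 4*sqrt(153) = 12*sqrt(17); sqrt(425) = 5*sqrt(17); sqrt(272) = 4*sqrt(17)
Combine: (-15 - 12 + 5 - 4)·sqrt(17) = -26*sqrt(17)

-26*sqrt(17)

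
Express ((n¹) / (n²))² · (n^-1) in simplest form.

n^(-3)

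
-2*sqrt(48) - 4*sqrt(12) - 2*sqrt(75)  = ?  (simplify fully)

-26*sqrt(3)

2*sqrt(48) = 8*sqrt(3); 4*sqrt(12) = 8*sqrt(3); 2*sqrt(75) = 10*sqrt(3)
Combine: (-8 - 8 - 10)·sqrt(3) = -26*sqrt(3)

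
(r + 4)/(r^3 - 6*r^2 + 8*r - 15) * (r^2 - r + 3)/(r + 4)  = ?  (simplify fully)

1/(r - 5)

Factor: r^3 - 6*r^2 + 8*r - 15 = (r^2 - r + 3)*(r - 5)
Cancel the common factors (r^2 - r + 3), (r + 4).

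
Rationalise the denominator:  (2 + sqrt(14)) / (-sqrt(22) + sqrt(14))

Multiply numerator and denominator by sqrt(14) + sqrt(22).
Denominator becomes -8; numerator becomes 2*sqrt(14) + 2*sqrt(22) + 14 + 2*sqrt(77).

(-sqrt(77) - 7 - sqrt(22) - sqrt(14))/4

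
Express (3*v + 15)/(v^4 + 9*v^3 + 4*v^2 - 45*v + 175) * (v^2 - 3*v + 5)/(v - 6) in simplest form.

3/(v^2 + v - 42)

Factor: 3*v + 15 = 3*(v + 5);  v^4 + 9*v^3 + 4*v^2 - 45*v + 175 = (v + 7)*(v^2 - 3*v + 5)*(v + 5)
Cancel the common factors (v^2 - 3*v + 5), (v + 5).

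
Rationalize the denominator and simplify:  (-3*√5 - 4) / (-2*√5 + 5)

(-23*√5 - 50)/5

Multiply numerator and denominator by 2*√5 + 5.
Denominator becomes 5; numerator becomes -23*√5 - 50.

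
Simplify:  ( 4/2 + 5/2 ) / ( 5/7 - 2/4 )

Numerator: 4/2 + 5/2 = 9/2
Denominator: 5/7 - 2/4 = 3/14
Divide: (9/2) · (14/3) = 21

21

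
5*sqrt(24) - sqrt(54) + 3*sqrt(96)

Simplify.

19*sqrt(6)

5*sqrt(24) = 10*sqrt(6); sqrt(54) = 3*sqrt(6); 3*sqrt(96) = 12*sqrt(6)
Combine: (10 - 3 + 12)·sqrt(6) = 19*sqrt(6)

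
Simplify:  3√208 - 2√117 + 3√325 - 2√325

11*√13

3√208 = 12*√13; 2√117 = 6*√13; 3√325 = 15*√13; 2√325 = 10*√13
Combine: (12 - 6 + 15 - 10)·√13 = 11*√13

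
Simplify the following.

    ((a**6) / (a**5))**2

Inside the bracket: a**1
Raise to the power 2: a**2

a**2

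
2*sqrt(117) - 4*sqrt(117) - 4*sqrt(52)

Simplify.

-14*sqrt(13)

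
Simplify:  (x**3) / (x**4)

Quotient: (x**-1)

1/x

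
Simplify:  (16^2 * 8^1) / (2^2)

2^9

16^2 = 2^8; 8^1 = 2^3; 2^2 = 2^2
Combine exponents: 2^9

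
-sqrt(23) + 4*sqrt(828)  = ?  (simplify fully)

sqrt(23) = sqrt(23); 4*sqrt(828) = 24*sqrt(23)
Combine: (-1 + 24)·sqrt(23) = 23*sqrt(23)

23*sqrt(23)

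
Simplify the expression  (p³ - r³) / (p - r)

p² + p*r + r²

Apply the difference-of-cubes factorisation and cancel (p - r).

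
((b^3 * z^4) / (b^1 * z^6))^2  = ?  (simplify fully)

Inside the bracket: b^2 * (z^-2)
Raise to the power 2: b^4 * (z^-4)

b^4/z^4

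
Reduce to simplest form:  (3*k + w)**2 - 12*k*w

(3*k - w)**2

After expansion: 9*k**2 - 6*k*w + w**2 — a perfect-square trinomial.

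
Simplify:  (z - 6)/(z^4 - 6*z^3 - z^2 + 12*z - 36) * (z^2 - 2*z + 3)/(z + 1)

Factor: z^4 - 6*z^3 - z^2 + 12*z - 36 = (z - 6)*(z + 2)*(z^2 - 2*z + 3)
Cancel the common factors (z^2 - 2*z + 3), (z - 6).

1/(z^2 + 3*z + 2)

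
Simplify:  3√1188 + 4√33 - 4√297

10*√33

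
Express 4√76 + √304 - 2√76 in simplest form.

4√76 = 8*√19; √304 = 4*√19; 2√76 = 4*√19
Combine: (8 + 4 - 4)·√19 = 8*√19

8*√19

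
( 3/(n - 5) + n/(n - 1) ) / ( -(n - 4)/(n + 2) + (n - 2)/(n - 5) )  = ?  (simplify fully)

(n^3 - 7*n - 6)/(9*n^2 - 33*n + 24)

Numerator: 3/(n - 5) + n/(n - 1) = (n^2 - 2*n - 3)/(n^2 - 6*n + 5)
Denominator: -(n - 4)/(n + 2) + (n - 2)/(n - 5) = (9*n - 24)/(n^2 - 3*n - 10)
Divide: ((n^2 - 2*n - 3)/(n^2 - 6*n + 5)) · ((n^2 - 3*n - 10)/(9*n - 24)) = (n^3 - 7*n - 6)/(9*n^2 - 33*n + 24)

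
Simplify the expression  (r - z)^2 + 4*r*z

Expanding gives r^2 + 2*r*z + z^2, a perfect square.

(r + z)^2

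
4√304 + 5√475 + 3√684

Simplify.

59*√19

4√304 = 16*√19; 5√475 = 25*√19; 3√684 = 18*√19
Combine: (16 + 25 + 18)·√19 = 59*√19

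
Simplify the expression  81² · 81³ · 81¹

3^24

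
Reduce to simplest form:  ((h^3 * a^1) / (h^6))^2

a^2/h^6

Inside the bracket: (h^-3) * a^1
Raise to the power 2: (h^-6) * a^2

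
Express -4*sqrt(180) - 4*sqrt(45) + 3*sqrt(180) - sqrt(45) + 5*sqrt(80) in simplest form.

-sqrt(5)

4*sqrt(180) = 24*sqrt(5); 4*sqrt(45) = 12*sqrt(5); 3*sqrt(180) = 18*sqrt(5); sqrt(45) = 3*sqrt(5); 5*sqrt(80) = 20*sqrt(5)
Combine: (-24 - 12 + 18 - 3 + 20)·sqrt(5) = -sqrt(5)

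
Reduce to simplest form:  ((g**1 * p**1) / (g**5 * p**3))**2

Inside the bracket: (g**-4) * (p**-2)
Raise to the power 2: (g**-8) * (p**-4)

1/(g**8*p**4)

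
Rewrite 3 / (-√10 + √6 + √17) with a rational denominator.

(-39*√10 - 3*√17 + 63*√6 + 12*√255)/239

Group as (√6 + √17) - √10; multiply by (√6 + √17) + √10, then rationalise the remaining surd.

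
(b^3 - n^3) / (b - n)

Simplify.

b^2 + b*n + n^2

b^3 - n^3 = (b - n)(b^2 + b*n + n^2).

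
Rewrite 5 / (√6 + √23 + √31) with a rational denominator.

(-5*√4278 - 5*√31 + 35*√23 + 120*√6)/274

Group as (√6 + √31) + √23; multiply by (√6 + √31) - √23, then rationalise the remaining surd.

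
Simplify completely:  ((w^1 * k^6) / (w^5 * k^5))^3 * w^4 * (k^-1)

k^2/w^8

Inside the bracket: (w^-4) * k^1
Raise to the power 3: (w^-12) * k^3
Multiply by w^4 * (k^-1): add exponents.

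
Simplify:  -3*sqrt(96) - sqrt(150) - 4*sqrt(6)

-21*sqrt(6)

3*sqrt(96) = 12*sqrt(6); sqrt(150) = 5*sqrt(6); 4*sqrt(6) = 4*sqrt(6)
Combine: (-12 - 5 - 4)·sqrt(6) = -21*sqrt(6)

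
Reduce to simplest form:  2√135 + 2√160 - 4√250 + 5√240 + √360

2√135 = 6*√15; 2√160 = 8*√10; 4√250 = 20*√10; 5√240 = 20*√15; √360 = 6*√10

-6*√10 + 26*√15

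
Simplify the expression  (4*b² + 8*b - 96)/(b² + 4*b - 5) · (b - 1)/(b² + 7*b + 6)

(4*b - 16)/(b² + 6*b + 5)

Factor: 4*b² + 8*b - 96 = 4·(b + 6)·(b - 4);  b² + 4*b - 5 = (b + 5)·(b - 1);  b² + 7*b + 6 = (b + 1)·(b + 6)
Cancel the common factors (b + 6), (b - 1).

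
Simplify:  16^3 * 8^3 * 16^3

2^33

16^3 = 2^12; 8^3 = 2^9; 16^3 = 2^12
Combine exponents: 2^33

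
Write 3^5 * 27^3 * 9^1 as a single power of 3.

3^5 = 3^5; 27^3 = 3^9; 9^1 = 3^2
Combine exponents: 3^16

3^16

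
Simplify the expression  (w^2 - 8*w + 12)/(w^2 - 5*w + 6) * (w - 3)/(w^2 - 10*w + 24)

Factor: w^2 - 8*w + 12 = (w - 6)*(w - 2);  w^2 - 5*w + 6 = (w - 3)*(w - 2);  w^2 - 10*w + 24 = (w - 6)*(w - 4)
Cancel the common factors (w - 2), (w - 3), (w - 6).

1/(w - 4)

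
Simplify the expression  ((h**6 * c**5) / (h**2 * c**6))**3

h**12/c**3

Inside the bracket: h**4 * (c**-1)
Raise to the power 3: h**12 * (c**-3)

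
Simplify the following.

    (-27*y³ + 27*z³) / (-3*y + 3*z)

Apply the difference-of-cubes factorisation and cancel (-3*y + 3*z).

9*y² + 9*y*z + 9*z²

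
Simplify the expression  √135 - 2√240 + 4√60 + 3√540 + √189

3*√21 + 21*√15

√135 = 3*√15; 2√240 = 8*√15; 4√60 = 8*√15; 3√540 = 18*√15; √189 = 3*√21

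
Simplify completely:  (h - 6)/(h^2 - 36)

Factor: h^2 - 36 = (h + 6)*(h - 6)
Cancel the common factor (h - 6).

1/(h + 6)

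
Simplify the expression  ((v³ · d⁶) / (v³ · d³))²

d⁶

Inside the bracket: d³
Raise to the power 2: d⁶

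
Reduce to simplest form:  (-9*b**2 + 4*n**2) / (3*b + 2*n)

-3*b + 2*n

-9*b**2 + 4*n**2 factors as -(3*b - 2*n)*(3*b + 2*n).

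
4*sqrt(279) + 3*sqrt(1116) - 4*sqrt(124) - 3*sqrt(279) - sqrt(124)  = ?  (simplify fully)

4*sqrt(279) = 12*sqrt(31); 3*sqrt(1116) = 18*sqrt(31); 4*sqrt(124) = 8*sqrt(31); 3*sqrt(279) = 9*sqrt(31); sqrt(124) = 2*sqrt(31)
Combine: (12 + 18 - 8 - 9 - 2)·sqrt(31) = 11*sqrt(31)

11*sqrt(31)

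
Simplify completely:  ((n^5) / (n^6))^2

Inside the bracket: (n^-1)
Raise to the power 2: (n^-2)

n^(-2)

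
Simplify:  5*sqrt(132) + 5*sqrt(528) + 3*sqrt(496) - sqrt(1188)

12*sqrt(31) + 24*sqrt(33)

5*sqrt(132) = 10*sqrt(33); 5*sqrt(528) = 20*sqrt(33); 3*sqrt(496) = 12*sqrt(31); sqrt(1188) = 6*sqrt(33)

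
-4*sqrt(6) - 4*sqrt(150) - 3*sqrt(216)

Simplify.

-42*sqrt(6)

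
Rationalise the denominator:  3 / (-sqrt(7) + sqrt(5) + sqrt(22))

Group as (sqrt(5) + sqrt(22)) - sqrt(7); multiply by (sqrt(5) + sqrt(22)) + sqrt(7), then rationalise the remaining surd.

(-30*sqrt(7) - 15*sqrt(22) + 36*sqrt(5) + 3*sqrt(770))/20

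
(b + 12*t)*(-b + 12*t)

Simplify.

Difference of squares with P = 12*t, Q = b.

-b**2 + 144*t**2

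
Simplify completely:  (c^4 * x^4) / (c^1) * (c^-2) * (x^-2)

Quotient: c^3 * x^4
Multiply by (c^-2) * (x^-2): add exponents.

c*x^2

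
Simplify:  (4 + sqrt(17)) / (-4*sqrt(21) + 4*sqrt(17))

Multiply numerator and denominator by 4*sqrt(17) + 4*sqrt(21).
Denominator becomes -64; numerator becomes 16*sqrt(17) + 68 + 16*sqrt(21) + 4*sqrt(357).

(-sqrt(357) - 4*sqrt(21) - 17 - 4*sqrt(17))/16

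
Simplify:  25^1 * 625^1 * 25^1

5^8

25^1 = 5^2; 625^1 = 5^4; 25^1 = 5^2
Combine exponents: 5^8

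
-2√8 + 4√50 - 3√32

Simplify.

2√8 = 4*√2; 4√50 = 20*√2; 3√32 = 12*√2
Combine: (-4 + 20 - 12)·√2 = 4*√2

4*√2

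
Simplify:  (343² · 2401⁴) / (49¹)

343² = 7^6; 2401⁴ = 7^16; 49¹ = 7^2
Combine exponents: 7^20

7^20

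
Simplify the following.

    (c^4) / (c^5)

1/c

Quotient: (c^-1)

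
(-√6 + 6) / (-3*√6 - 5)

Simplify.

Multiply numerator and denominator by -5 + 3*√6.
Denominator becomes -29; numerator becomes -48 + 23*√6.

(-23*√6 + 48)/29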